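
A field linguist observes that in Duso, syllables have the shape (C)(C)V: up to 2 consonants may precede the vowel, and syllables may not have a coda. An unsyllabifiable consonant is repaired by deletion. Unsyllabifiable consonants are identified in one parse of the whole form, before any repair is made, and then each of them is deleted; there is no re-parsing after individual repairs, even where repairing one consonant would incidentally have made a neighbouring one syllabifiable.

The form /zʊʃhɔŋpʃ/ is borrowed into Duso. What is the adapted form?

Syllabifying with onset maximization leaves /ŋ/, /p/, /ʃ/ stranded (no codas are permitted; onsets may contain at most 2 consonants).
Each unlicensed consonant is deleted: /ŋ/, /p/, /ʃ/.

zʊʃhɔ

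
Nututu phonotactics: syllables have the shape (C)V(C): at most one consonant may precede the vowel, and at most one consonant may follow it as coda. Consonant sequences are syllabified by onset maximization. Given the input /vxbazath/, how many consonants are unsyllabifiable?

The consonants /v/, /x/, /h/ cannot be parsed into a legal (C)V(C) syllable (at most one coda consonant is licensed; onsets are limited to one consonant).

3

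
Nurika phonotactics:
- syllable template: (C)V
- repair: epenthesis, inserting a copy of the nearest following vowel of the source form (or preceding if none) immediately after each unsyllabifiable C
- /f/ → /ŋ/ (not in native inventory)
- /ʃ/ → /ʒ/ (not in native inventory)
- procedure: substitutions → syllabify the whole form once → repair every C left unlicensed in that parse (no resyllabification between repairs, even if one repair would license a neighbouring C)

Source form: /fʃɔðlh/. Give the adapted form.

ŋɔʒɔðɔlɔhɔ

Substitution: /f/ → /ŋ/, /ʃ/ → /ʒ/, giving /ŋʒɔðlh/.
Under (C)V, the unsyllabifiable consonants are /ŋ/, /ð/, /l/, /h/ (no codas are permitted; onsets are limited to one consonant).
Inserting the epenthetic vowel yields /ŋ/ → /ŋɔ/, /ð/ → /ðɔ/, /l/ → /lɔ/, /h/ → /hɔ/.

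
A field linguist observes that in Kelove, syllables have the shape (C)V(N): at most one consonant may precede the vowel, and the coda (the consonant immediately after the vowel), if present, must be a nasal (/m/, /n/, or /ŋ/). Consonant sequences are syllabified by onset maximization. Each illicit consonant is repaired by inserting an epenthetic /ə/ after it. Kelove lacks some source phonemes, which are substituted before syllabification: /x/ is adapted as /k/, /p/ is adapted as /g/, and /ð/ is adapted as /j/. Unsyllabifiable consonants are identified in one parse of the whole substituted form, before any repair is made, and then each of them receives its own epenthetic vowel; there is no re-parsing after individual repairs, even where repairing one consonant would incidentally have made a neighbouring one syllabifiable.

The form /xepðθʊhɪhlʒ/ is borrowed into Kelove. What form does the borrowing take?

Substitution: /x/ → /k/, /p/ → /g/, /ð/ → /j/, giving /kegjθʊhɪhlʒ/.
The consonants /g/, /j/, /h/, /l/, /ʒ/ cannot be parsed into a legal (C)V(N) syllable (only a nasal (/m/, /n/, or /ŋ/) is licensed in coda position; onsets are limited to one consonant).
Epenthesis after each stranded consonant: /g/ → /gə/, /j/ → /jə/, /h/ → /hə/, /l/ → /lə/, /ʒ/ → /ʒə/.

kegəjəθʊhɪhələʒə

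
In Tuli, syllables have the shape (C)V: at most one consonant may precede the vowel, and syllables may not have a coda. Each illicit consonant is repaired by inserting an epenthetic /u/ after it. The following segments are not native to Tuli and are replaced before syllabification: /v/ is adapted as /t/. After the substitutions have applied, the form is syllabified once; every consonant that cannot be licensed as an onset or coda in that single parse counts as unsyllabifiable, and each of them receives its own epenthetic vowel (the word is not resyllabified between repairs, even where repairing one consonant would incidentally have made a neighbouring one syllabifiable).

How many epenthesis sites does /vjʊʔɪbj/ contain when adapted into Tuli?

After substitution the input is /tjʊʔɪbj/.
The unsyllabifiable consonants are /t/, /b/, /j/; each receives one epenthetic vowel.

3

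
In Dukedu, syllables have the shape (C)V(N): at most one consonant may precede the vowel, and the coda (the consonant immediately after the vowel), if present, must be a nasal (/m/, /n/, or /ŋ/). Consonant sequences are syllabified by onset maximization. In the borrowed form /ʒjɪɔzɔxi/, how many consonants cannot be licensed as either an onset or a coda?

Under (C)V(N), the unsyllabifiable consonants are /ʒ/ (only a nasal (/m/, /n/, or /ŋ/) is licensed in coda position; onsets are limited to one consonant).

1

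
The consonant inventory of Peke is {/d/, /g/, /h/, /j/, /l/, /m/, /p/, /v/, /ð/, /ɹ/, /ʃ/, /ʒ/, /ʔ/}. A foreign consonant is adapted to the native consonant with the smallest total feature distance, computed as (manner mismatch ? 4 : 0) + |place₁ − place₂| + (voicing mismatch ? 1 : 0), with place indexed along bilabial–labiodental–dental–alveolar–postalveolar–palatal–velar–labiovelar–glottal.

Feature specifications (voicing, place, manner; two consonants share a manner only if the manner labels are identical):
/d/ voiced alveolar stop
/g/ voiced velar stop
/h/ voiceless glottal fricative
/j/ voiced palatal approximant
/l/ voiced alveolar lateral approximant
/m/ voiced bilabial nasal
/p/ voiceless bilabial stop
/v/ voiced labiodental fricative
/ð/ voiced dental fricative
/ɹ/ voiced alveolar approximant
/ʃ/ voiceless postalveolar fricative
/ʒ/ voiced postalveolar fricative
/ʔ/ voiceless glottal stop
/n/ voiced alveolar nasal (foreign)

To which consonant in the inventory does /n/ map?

/m/ is closest: same manner (nasal), place distance 3 (alveolar→bilabial), same voicing; total 3. Next closest is /d/ at distance 4.

m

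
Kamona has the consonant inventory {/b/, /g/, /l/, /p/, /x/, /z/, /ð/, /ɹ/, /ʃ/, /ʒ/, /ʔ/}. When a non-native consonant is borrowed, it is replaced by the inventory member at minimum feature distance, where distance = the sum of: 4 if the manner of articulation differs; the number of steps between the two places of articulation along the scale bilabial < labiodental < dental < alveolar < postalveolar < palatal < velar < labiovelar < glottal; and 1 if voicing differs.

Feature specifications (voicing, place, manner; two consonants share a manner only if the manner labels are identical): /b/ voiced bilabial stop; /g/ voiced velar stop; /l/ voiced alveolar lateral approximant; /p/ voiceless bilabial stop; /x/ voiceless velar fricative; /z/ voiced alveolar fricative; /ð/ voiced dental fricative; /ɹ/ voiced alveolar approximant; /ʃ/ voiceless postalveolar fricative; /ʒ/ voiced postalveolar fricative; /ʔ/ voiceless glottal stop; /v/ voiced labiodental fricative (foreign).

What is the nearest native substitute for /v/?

ð

/ð/ is closest: same manner (fricative), place distance 1 (labiodental→dental), same voicing; total 1. Next closest is /z/ at distance 2.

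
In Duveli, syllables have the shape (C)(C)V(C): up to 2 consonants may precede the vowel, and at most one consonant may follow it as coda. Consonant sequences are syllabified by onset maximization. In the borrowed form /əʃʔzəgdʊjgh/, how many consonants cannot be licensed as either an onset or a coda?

The consonants /g/, /h/ cannot be parsed into a legal (C)(C)V(C) syllable (at most one coda consonant is licensed; onsets may contain at most 2 consonants).

2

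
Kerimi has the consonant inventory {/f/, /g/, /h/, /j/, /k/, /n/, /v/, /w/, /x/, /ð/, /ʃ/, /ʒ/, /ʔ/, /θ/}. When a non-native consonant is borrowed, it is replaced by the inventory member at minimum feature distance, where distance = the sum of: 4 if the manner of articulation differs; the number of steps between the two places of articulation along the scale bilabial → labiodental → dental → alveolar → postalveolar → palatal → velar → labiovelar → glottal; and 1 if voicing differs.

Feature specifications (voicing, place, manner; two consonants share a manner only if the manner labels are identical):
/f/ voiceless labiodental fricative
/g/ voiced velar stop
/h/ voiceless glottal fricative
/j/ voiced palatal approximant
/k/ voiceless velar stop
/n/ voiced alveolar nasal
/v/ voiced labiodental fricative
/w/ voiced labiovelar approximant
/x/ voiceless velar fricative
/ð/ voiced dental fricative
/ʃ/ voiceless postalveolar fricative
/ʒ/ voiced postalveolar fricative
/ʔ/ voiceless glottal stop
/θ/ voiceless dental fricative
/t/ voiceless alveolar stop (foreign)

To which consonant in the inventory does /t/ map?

k

/k/ is closest: same manner (stop), place distance 3 (alveolar→velar), same voicing; total 3. Next closest is /g/ at distance 4.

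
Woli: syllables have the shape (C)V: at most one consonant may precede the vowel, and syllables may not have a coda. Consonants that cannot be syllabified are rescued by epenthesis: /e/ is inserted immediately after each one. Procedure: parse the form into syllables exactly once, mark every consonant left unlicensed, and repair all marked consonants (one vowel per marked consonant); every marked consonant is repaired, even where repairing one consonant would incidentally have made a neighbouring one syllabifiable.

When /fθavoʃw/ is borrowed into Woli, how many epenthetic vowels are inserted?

The unsyllabifiable consonants are /f/, /ʃ/, /w/; each receives one epenthetic vowel.

3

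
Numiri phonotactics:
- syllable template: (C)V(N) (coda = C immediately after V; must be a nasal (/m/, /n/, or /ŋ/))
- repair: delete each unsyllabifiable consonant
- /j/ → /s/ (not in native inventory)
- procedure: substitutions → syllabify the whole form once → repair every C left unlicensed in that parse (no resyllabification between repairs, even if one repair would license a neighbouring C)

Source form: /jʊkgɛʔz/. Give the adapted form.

sʊgɛ

Substitution: /j/ → /s/, giving /sʊkgɛʔz/.
Syllabifying with onset maximization leaves /k/, /ʔ/, /z/ stranded (only a nasal (/m/, /n/, or /ŋ/) is licensed in coda position; onsets are limited to one consonant).
Deletion applies to /k/, /ʔ/, /z/.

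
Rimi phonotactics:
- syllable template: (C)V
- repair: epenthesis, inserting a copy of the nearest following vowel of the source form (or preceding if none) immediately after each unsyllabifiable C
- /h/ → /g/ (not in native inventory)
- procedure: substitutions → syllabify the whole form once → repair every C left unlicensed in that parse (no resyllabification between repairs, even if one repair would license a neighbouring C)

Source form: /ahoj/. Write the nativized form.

Substitution: /h/ → /g/, giving /agoj/.
Syllabifying with onset maximization leaves /j/ stranded (no codas are permitted; onsets are limited to one consonant).
Inserting the epenthetic vowel yields /j/ → /jo/.

agojo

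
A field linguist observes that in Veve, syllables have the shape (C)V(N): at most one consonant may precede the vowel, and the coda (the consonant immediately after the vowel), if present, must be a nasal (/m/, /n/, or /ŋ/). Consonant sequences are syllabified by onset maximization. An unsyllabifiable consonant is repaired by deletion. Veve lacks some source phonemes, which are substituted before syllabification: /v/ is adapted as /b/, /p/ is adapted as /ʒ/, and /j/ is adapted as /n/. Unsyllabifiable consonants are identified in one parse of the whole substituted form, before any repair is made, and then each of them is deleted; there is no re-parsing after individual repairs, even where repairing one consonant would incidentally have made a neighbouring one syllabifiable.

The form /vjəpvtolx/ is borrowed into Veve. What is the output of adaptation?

Substitution: /v/ → /b/, /j/ → /n/, /p/ → /ʒ/, giving /bnəʒbtolx/.
The consonants /b/, /ʒ/, /b/, /l/, /x/ cannot be parsed into a legal (C)V(N) syllable (only a nasal (/m/, /n/, or /ŋ/) is licensed in coda position; onsets are limited to one consonant).
Deleting the stranded consonants removes /b/, /ʒ/, /b/, /l/, /x/.

nəto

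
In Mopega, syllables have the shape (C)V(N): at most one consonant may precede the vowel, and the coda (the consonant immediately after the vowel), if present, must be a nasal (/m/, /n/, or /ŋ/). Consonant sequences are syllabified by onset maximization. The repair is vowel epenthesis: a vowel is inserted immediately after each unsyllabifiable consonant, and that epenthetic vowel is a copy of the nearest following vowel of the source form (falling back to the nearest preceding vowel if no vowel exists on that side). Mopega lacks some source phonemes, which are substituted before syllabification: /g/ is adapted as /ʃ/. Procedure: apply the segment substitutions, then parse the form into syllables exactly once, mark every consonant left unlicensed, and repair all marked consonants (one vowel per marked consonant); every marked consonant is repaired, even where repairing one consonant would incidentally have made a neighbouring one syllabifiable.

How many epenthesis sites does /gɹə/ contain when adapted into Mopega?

1

After substitution the input is /ʃɹə/.
The unsyllabifiable consonants are /ʃ/; each receives one epenthetic vowel.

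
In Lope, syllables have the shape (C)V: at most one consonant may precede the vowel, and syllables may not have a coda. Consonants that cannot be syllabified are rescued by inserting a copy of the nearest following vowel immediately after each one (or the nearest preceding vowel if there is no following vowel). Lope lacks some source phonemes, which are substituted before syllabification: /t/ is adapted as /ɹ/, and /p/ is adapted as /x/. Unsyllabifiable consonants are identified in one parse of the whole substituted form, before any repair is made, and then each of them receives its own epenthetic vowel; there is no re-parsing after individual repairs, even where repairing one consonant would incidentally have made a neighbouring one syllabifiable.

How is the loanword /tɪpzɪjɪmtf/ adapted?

Substitution: /t/ → /ɹ/, /p/ → /x/, giving /ɹɪxzɪjɪmɹf/.
Syllabifying with onset maximization leaves /x/, /m/, /ɹ/, /f/ stranded (no codas are permitted; onsets are limited to one consonant).
Epenthesis after each stranded consonant: /x/ → /xɪ/, /m/ → /mɪ/, /ɹ/ → /ɹɪ/, /f/ → /fɪ/.

ɹɪxɪzɪjɪmɪɹɪfɪ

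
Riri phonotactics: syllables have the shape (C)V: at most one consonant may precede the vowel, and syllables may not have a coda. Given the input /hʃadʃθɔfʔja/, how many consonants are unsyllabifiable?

5

Under (C)V, the unsyllabifiable consonants are /h/, /d/, /ʃ/, /f/, /ʔ/ (no codas are permitted; onsets are limited to one consonant).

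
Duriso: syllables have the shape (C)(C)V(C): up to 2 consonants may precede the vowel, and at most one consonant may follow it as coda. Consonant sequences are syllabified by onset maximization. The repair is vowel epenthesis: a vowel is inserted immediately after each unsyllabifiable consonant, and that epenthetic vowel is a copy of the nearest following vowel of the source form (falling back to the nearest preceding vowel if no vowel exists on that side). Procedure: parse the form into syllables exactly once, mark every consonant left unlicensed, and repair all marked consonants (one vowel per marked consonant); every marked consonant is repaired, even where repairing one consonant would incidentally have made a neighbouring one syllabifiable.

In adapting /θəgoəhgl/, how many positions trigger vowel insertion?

2

The unsyllabifiable consonants are /g/, /l/; each receives one epenthetic vowel.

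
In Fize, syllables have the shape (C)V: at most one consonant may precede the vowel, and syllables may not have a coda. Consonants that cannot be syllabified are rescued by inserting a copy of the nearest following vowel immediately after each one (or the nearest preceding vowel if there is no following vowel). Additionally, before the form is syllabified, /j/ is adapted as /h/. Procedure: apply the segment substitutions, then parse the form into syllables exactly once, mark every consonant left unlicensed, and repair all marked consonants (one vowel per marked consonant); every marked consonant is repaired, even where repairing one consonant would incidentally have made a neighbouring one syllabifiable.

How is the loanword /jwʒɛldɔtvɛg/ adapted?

Substitution: /j/ → /h/, giving /hwʒɛldɔtvɛg/.
Under (C)V, the unsyllabifiable consonants are /h/, /w/, /l/, /t/, /g/ (no codas are permitted; onsets are limited to one consonant).
Each unlicensed consonant becomes the onset of a new syllable: /h/ → /hɛ/, /w/ → /wɛ/, /l/ → /lɔ/, /t/ → /tɛ/, /g/ → /gɛ/.

hɛwɛʒɛlɔdɔtɛvɛgɛ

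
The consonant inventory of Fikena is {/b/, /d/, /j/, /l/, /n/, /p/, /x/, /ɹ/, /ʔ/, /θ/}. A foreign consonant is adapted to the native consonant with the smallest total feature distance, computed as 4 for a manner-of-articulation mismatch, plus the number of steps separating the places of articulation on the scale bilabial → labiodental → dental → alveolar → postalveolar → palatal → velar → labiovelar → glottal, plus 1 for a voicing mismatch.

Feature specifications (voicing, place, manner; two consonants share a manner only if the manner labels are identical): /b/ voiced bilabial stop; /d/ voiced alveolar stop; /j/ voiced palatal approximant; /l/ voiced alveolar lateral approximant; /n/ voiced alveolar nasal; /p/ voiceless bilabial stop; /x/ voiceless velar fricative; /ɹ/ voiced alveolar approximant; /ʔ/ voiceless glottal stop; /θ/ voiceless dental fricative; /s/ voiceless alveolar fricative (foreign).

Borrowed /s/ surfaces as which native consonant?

θ

/θ/ is closest: same manner (fricative), place distance 1 (alveolar→dental), same voicing; total 1. Next closest is /x/ at distance 3.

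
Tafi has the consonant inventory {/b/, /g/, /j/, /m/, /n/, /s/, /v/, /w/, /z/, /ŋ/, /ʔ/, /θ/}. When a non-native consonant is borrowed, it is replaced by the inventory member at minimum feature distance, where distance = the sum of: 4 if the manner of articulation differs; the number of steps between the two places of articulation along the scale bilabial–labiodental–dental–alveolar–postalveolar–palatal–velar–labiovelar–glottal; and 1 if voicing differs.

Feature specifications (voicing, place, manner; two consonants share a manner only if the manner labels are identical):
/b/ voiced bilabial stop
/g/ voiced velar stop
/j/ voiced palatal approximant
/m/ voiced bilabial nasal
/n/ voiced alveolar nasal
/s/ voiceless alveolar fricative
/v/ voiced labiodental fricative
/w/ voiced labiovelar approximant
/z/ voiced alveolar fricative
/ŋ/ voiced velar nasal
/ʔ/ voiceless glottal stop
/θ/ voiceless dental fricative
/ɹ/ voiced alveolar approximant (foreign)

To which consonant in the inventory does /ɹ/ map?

j

/j/ is closest: same manner (approximant), place distance 2 (alveolar→palatal), same voicing; total 2. Next closest is /n/ at distance 4.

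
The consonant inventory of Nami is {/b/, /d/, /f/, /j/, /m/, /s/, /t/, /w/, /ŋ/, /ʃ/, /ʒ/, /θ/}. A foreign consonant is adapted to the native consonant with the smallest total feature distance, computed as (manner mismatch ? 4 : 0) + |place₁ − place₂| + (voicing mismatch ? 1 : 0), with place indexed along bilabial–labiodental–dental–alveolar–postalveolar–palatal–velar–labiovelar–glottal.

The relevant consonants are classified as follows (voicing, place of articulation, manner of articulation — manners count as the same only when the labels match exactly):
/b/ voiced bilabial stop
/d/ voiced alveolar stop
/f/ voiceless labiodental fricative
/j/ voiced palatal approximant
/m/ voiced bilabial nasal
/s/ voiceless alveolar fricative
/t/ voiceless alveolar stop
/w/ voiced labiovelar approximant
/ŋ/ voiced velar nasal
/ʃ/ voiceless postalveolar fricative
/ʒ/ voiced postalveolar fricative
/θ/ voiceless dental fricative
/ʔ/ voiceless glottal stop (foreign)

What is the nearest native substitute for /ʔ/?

/t/ is closest: same manner (stop), place distance 5 (glottal→alveolar), same voicing; total 5. Next closest is /d/ at distance 6.

t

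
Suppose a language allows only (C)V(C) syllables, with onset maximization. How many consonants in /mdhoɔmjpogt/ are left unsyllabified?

4

Under (C)V(C), the unsyllabifiable consonants are /m/, /d/, /j/, /t/ (at most one coda consonant is licensed; onsets are limited to one consonant).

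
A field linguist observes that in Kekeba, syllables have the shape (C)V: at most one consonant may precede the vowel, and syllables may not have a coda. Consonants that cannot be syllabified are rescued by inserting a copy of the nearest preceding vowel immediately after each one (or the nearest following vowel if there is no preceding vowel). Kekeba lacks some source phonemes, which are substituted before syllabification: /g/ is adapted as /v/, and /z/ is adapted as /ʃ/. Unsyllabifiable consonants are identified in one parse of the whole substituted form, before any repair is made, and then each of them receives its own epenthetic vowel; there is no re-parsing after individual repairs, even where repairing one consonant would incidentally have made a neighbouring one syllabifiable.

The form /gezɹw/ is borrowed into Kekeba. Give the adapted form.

Substitution: /g/ → /v/, /z/ → /ʃ/, giving /veʃɹw/.
The consonants /ʃ/, /ɹ/, /w/ cannot be parsed into a legal (C)V syllable (no codas are permitted; onsets are limited to one consonant).
Each unlicensed consonant becomes the onset of a new syllable: /ʃ/ → /ʃe/, /ɹ/ → /ɹe/, /w/ → /we/.

veʃeɹewe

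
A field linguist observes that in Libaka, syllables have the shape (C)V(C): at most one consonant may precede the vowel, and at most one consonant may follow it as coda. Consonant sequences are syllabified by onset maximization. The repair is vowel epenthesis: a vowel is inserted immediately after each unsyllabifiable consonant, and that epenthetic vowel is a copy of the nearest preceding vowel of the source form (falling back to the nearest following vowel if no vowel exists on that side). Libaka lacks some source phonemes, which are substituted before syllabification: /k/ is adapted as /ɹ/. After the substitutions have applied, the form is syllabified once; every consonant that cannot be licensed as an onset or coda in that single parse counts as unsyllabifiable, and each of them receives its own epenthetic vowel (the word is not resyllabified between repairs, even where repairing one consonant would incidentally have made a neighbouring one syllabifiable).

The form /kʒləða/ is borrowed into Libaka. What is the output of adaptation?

Substitution: /k/ → /ɹ/, giving /ɹʒləða/.
Under (C)V(C), the unsyllabifiable consonants are /ɹ/, /ʒ/ (at most one coda consonant is licensed; onsets are limited to one consonant).
Epenthesis after each stranded consonant: /ɹ/ → /ɹə/, /ʒ/ → /ʒə/.

ɹəʒələða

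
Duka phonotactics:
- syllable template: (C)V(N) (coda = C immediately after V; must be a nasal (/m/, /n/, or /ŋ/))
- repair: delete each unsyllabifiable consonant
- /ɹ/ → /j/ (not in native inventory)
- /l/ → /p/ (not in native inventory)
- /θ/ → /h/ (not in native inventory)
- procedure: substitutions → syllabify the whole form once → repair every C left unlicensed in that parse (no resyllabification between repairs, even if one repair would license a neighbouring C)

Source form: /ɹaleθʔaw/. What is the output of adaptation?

japeʔa

Substitution: /ɹ/ → /j/, /l/ → /p/, /θ/ → /h/, giving /japehʔaw/.
Syllabifying with onset maximization leaves /h/, /w/ stranded (only a nasal (/m/, /n/, or /ŋ/) is licensed in coda position; onsets are limited to one consonant).
Deletion applies to /h/, /w/.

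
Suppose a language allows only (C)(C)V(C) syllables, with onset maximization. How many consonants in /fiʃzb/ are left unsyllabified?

2

Syllabifying with onset maximization leaves /z/, /b/ stranded (at most one coda consonant is licensed; onsets may contain at most 2 consonants).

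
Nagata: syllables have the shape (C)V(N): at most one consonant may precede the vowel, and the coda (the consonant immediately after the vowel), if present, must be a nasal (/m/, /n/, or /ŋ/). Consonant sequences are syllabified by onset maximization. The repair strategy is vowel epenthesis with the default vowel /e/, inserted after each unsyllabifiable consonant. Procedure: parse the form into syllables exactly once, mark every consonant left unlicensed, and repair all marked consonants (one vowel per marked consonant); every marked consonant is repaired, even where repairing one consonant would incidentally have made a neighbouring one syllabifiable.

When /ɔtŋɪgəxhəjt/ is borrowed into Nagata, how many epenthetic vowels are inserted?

The unsyllabifiable consonants are /t/, /x/, /j/, /t/; each receives one epenthetic vowel.

4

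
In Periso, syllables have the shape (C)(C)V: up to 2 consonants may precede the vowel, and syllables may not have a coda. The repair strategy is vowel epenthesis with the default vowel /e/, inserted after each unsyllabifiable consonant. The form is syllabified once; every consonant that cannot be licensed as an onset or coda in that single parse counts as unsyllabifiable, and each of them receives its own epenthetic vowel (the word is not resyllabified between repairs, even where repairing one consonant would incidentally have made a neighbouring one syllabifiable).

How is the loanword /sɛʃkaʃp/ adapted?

sɛʃkaʃepe

Under (C)(C)V, the unsyllabifiable consonants are /ʃ/, /p/ (no codas are permitted; onsets may contain at most 2 consonants).
Inserting the epenthetic vowel yields /ʃ/ → /ʃe/, /p/ → /pe/.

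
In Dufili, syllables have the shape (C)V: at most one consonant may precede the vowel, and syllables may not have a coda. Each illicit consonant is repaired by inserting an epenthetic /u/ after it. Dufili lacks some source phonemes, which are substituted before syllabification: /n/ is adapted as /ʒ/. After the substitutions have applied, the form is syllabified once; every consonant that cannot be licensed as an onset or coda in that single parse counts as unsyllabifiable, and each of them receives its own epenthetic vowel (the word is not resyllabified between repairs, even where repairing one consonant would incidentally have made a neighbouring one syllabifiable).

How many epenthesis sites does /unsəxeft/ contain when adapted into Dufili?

After substitution the input is /uʒsəxeft/.
The unsyllabifiable consonants are /ʒ/, /f/, /t/; each receives one epenthetic vowel.

3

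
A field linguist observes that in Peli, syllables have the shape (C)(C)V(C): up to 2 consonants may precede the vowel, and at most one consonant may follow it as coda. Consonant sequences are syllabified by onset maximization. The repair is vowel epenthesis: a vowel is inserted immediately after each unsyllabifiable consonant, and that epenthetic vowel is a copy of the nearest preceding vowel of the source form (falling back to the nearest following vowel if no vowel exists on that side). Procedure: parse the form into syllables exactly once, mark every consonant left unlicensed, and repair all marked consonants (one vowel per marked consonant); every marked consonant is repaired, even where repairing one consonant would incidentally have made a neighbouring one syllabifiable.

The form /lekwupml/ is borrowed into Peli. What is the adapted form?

lekwupmulu

The consonants /m/, /l/ cannot be parsed into a legal (C)(C)V(C) syllable (at most one coda consonant is licensed; onsets may contain at most 2 consonants).
Each unlicensed consonant becomes the onset of a new syllable: /m/ → /mu/, /l/ → /lu/.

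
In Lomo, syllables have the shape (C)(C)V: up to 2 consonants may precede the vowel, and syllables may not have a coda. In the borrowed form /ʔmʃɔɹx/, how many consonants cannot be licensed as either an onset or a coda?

Syllabifying with onset maximization leaves /ʔ/, /ɹ/, /x/ stranded (no codas are permitted; onsets may contain at most 2 consonants).

3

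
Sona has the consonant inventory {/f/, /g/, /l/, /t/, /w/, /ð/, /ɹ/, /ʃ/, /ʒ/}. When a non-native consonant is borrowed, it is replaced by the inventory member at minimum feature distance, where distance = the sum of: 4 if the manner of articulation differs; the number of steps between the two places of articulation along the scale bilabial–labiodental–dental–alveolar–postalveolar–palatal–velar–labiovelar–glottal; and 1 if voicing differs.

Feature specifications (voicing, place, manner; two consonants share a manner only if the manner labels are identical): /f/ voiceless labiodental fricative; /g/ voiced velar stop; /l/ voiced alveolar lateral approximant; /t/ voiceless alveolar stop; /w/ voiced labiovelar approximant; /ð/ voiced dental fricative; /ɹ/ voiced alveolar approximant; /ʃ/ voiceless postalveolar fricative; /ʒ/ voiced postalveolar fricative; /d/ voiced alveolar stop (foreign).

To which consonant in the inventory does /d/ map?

t

/t/ is closest: same manner (stop), place distance 0 (alveolar→alveolar), voicing differs (+1); total 1. Next closest is /g/ at distance 3.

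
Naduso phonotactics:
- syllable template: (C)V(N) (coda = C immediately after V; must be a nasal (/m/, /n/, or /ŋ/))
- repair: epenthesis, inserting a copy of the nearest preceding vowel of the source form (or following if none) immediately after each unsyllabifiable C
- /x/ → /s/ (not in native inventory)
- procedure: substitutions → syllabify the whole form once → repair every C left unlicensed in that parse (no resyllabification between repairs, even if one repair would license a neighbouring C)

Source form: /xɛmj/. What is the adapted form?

sɛmjɛ

Substitution: /x/ → /s/, giving /sɛmj/.
The consonants /j/ cannot be parsed into a legal (C)V(N) syllable (only a nasal (/m/, /n/, or /ŋ/) is licensed in coda position; onsets are limited to one consonant).
Epenthesis after each stranded consonant: /j/ → /jɛ/.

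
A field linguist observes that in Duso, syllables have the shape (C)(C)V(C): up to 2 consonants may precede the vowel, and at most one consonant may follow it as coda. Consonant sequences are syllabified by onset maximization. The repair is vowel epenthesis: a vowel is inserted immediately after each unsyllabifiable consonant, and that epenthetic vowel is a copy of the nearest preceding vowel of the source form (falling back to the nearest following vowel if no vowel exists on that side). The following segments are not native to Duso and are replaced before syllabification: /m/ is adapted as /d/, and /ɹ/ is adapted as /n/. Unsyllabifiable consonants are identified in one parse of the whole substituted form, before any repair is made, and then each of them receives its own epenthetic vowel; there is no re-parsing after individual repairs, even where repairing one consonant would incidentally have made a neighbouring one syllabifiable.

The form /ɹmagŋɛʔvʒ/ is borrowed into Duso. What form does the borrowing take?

Substitution: /ɹ/ → /n/, /m/ → /d/, giving /ndagŋɛʔvʒ/.
The consonants /v/, /ʒ/ cannot be parsed into a legal (C)(C)V(C) syllable (at most one coda consonant is licensed; onsets may contain at most 2 consonants).
Each unlicensed consonant becomes the onset of a new syllable: /v/ → /vɛ/, /ʒ/ → /ʒɛ/.

ndagŋɛʔvɛʒɛ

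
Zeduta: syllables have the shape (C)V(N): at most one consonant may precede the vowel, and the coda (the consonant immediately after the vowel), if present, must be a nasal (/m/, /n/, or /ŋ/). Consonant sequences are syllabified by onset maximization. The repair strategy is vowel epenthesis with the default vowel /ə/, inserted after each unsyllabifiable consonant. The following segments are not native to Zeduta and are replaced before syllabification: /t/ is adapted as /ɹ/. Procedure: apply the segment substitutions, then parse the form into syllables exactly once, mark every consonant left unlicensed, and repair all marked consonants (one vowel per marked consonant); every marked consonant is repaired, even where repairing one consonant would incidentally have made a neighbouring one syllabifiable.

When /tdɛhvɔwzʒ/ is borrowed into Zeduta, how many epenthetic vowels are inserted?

After substitution the input is /ɹdɛhvɔwzʒ/.
The unsyllabifiable consonants are /ɹ/, /h/, /w/, /z/, /ʒ/; each receives one epenthetic vowel.

5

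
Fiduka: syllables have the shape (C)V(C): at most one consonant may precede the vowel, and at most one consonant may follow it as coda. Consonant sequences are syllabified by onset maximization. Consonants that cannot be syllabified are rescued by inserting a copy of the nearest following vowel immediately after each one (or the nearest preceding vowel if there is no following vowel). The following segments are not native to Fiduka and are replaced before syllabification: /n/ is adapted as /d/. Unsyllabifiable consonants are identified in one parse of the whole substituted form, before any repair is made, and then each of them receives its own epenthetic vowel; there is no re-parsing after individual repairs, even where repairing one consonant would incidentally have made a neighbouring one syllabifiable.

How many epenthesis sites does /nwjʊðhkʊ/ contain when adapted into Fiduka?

3

After substitution the input is /dwjʊðhkʊ/.
The unsyllabifiable consonants are /d/, /w/, /h/; each receives one epenthetic vowel.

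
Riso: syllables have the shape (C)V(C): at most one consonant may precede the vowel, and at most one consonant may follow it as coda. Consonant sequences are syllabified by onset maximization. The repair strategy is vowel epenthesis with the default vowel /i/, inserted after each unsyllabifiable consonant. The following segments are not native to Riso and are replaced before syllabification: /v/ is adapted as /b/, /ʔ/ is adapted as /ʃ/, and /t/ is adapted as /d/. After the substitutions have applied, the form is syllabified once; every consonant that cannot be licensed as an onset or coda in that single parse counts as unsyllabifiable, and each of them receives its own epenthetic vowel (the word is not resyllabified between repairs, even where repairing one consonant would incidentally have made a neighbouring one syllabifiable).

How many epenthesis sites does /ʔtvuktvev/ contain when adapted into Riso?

After substitution the input is /ʃdbukdbeb/.
The unsyllabifiable consonants are /ʃ/, /d/, /d/; each receives one epenthetic vowel.

3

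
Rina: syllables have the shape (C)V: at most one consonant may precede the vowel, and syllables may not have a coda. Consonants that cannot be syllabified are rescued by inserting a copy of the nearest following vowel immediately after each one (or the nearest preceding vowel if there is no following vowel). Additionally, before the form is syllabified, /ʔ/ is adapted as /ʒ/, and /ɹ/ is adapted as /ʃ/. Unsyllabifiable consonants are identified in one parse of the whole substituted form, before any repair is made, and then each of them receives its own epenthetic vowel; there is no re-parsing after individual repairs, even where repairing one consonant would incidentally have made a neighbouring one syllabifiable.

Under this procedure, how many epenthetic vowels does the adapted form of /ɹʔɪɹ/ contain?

2

After substitution the input is /ʃʒɪʃ/.
The unsyllabifiable consonants are /ʃ/, /ʃ/; each receives one epenthetic vowel.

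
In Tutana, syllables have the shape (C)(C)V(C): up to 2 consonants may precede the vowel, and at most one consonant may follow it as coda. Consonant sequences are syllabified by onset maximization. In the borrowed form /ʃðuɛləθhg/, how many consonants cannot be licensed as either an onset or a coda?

Syllabifying with onset maximization leaves /h/, /g/ stranded (at most one coda consonant is licensed; onsets may contain at most 2 consonants).

2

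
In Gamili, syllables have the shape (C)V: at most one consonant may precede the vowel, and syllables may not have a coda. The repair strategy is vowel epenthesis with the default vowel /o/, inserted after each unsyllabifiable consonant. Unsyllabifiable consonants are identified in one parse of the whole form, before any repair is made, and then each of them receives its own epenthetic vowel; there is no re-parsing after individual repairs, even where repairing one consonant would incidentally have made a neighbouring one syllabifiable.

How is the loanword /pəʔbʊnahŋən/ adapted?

Syllabifying with onset maximization leaves /ʔ/, /h/, /n/ stranded (no codas are permitted; onsets are limited to one consonant).
Epenthesis after each stranded consonant: /ʔ/ → /ʔo/, /h/ → /ho/, /n/ → /no/.

pəʔobʊnahoŋəno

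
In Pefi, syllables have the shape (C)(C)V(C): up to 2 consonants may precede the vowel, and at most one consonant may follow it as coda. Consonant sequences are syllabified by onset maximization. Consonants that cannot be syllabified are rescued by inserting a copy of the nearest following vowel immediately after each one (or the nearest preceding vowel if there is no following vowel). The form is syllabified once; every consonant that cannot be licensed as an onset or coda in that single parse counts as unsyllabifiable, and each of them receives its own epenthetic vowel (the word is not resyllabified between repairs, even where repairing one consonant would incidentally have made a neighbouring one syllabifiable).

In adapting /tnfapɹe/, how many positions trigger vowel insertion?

The unsyllabifiable consonants are /t/; each receives one epenthetic vowel.

1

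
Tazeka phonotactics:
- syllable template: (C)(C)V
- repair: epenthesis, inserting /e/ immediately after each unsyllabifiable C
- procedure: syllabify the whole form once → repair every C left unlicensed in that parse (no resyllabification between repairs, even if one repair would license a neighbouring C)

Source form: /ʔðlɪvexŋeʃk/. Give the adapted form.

Under (C)(C)V, the unsyllabifiable consonants are /ʔ/, /ʃ/, /k/ (no codas are permitted; onsets may contain at most 2 consonants).
Inserting the epenthetic vowel yields /ʔ/ → /ʔe/, /ʃ/ → /ʃe/, /k/ → /ke/.

ʔeðlɪvexŋeʃeke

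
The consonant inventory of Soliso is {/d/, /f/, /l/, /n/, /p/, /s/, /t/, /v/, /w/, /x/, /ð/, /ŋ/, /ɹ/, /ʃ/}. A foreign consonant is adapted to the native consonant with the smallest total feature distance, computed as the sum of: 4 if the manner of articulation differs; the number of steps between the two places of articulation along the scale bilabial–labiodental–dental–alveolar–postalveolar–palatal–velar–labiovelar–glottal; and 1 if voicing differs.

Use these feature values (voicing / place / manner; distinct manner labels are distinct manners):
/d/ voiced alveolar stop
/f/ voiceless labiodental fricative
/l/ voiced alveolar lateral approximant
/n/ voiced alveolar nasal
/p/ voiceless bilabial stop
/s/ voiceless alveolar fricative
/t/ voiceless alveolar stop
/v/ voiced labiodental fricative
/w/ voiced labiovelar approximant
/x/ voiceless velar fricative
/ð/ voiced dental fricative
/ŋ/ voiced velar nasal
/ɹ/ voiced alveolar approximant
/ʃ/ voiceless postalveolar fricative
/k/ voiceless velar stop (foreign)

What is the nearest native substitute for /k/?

/t/ is closest: same manner (stop), place distance 3 (velar→alveolar), same voicing; total 3. Next closest is /d/ at distance 4.

t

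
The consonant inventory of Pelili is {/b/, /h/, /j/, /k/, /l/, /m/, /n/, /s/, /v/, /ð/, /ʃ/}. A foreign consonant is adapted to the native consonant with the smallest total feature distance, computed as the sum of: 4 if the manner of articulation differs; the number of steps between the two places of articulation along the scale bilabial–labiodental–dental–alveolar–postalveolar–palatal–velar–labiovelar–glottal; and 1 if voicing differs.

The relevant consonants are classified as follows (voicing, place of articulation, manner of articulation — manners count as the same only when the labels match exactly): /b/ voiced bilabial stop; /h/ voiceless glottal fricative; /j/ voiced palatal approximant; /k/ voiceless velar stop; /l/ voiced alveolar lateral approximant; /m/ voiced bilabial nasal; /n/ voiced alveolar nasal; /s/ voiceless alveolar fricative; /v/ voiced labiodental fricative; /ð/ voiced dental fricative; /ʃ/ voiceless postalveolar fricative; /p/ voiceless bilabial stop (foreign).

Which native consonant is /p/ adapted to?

b

/b/ is closest: same manner (stop), place distance 0 (bilabial→bilabial), voicing differs (+1); total 1. Next closest is /m/ at distance 5.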